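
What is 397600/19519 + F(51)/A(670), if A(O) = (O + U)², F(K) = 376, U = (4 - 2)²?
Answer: 45156869186/2216753311 ≈ 20.371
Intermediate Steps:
U = 4 (U = 2² = 4)
A(O) = (4 + O)² (A(O) = (O + 4)² = (4 + O)²)
397600/19519 + F(51)/A(670) = 397600/19519 + 376/((4 + 670)²) = 397600*(1/19519) + 376/(674²) = 397600/19519 + 376/454276 = 397600/19519 + 376*(1/454276) = 397600/19519 + 94/113569 = 45156869186/2216753311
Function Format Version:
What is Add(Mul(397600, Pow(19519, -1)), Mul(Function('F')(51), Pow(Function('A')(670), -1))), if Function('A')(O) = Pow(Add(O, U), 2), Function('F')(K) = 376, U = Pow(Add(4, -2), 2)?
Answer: Rational(45156869186, 2216753311) ≈ 20.371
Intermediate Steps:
U = 4 (U = Pow(2, 2) = 4)
Function('A')(O) = Pow(Add(4, O), 2) (Function('A')(O) = Pow(Add(O, 4), 2) = Pow(Add(4, O), 2))
Add(Mul(397600, Pow(19519, -1)), Mul(Function('F')(51), Pow(Function('A')(670), -1))) = Add(Mul(397600, Pow(19519, -1)), Mul(376, Pow(Pow(Add(4, 670), 2), -1))) = Add(Mul(397600, Rational(1, 19519)), Mul(376, Pow(Pow(674, 2), -1))) = Add(Rational(397600, 19519), Mul(376, Pow(454276, -1))) = Add(Rational(397600, 19519), Mul(376, Rational(1, 454276))) = Add(Rational(397600, 19519), Rational(94, 113569)) = Rational(45156869186, 2216753311)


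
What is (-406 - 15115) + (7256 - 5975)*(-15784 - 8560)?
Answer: -31200185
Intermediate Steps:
(-406 - 15115) + (7256 - 5975)*(-15784 - 8560) = -15521 + 1281*(-24344) = -15521 - 31184664 = -31200185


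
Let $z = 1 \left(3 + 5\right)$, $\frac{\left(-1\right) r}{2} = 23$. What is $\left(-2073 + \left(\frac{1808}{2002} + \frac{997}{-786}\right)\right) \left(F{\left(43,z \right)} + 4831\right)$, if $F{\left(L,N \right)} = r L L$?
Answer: $\frac{305052133397}{1834} \approx 1.6633 \cdot 10^{8}$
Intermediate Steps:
$r = -46$ ($r = \left(-2\right) 23 = -46$)
$z = 8$ ($z = 1 \cdot 8 = 8$)
$F{\left(L,N \right)} = - 46 L^{2}$ ($F{\left(L,N \right)} = - 46 L L = - 46 L^{2}$)
$\left(-2073 + \left(\frac{1808}{2002} + \frac{997}{-786}\right)\right) \left(F{\left(43,z \right)} + 4831\right) = \left(-2073 + \left(\frac{1808}{2002} + \frac{997}{-786}\right)\right) \left(- 46 \cdot 43^{2} + 4831\right) = \left(-2073 + \left(1808 \cdot \frac{1}{2002} + 997 \left(- \frac{1}{786}\right)\right)\right) \left(\left(-46\right) 1849 + 4831\right) = \left(-2073 + \left(\frac{904}{1001} - \frac{997}{786}\right)\right) \left(-85054 + 4831\right) = \left(-2073 - \frac{287453}{786786}\right) \left(-80223\right) = \left(- \frac{1631294831}{786786}\right) \left(-80223\right) = \frac{305052133397}{1834}$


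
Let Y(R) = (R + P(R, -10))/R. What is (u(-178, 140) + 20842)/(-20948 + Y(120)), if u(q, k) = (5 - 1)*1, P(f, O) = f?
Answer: -10423/10473 ≈ -0.99523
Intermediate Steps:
u(q, k) = 4 (u(q, k) = 4*1 = 4)
Y(R) = 2 (Y(R) = (R + R)/R = (2*R)/R = 2)
(u(-178, 140) + 20842)/(-20948 + Y(120)) = (4 + 20842)/(-20948 + 2) = 20846/(-20946) = 20846*(-1/20946) = -10423/10473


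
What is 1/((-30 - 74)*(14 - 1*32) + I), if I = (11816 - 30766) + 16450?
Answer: -1/628 ≈ -0.0015924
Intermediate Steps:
I = -2500 (I = -18950 + 16450 = -2500)
1/((-30 - 74)*(14 - 1*32) + I) = 1/((-30 - 74)*(14 - 1*32) - 2500) = 1/(-104*(14 - 32) - 2500) = 1/(-104*(-18) - 2500) = 1/(1872 - 2500) = 1/(-628) = -1/628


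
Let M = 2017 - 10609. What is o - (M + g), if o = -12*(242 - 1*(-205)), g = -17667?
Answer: 20895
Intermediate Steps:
o = -5364 (o = -12*(242 + 205) = -12*447 = -5364)
M = -8592
o - (M + g) = -5364 - (-8592 - 17667) = -5364 - 1*(-26259) = -5364 + 26259 = 20895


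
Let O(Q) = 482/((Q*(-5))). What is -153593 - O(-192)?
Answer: -73724881/480 ≈ -1.5359e+5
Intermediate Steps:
O(Q) = -482/(5*Q) (O(Q) = 482/((-5*Q)) = 482*(-1/(5*Q)) = -482/(5*Q))
-153593 - O(-192) = -153593 - (-482)/(5*(-192)) = -153593 - (-482)*(-1)/(5*192) = -153593 - 1*241/480 = -153593 - 241/480 = -73724881/480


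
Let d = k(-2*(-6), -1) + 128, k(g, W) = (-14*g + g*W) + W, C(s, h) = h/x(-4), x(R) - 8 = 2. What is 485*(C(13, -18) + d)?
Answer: -26578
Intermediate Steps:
x(R) = 10 (x(R) = 8 + 2 = 10)
C(s, h) = h/10
k(g, W) = W - 14*g + W*g (k(g, W) = (-14*g + W*g) + W = W - 14*g + W*g)
d = -53 (d = (-1 - (-28)*(-6) - (-2)*(-6)) + 128 = (-1 - 14*12 - 1*12) + 128 = (-1 - 168 - 12) + 128 = -181 + 128 = -53)
485*(C(13, -18) + d) = 485*((⅒)*(-18) - 53) = 485*(-9/5 - 53) = 485*(-274/5) = -26578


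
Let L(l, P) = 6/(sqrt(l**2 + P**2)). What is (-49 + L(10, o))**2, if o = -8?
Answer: 98450/41 - 294*sqrt(41)/41 ≈ 2355.3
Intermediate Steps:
L(l, P) = 6/sqrt(P**2 + l**2) (L(l, P) = 6/(sqrt(P**2 + l**2)) = 6/sqrt(P**2 + l**2))
(-49 + L(10, o))**2 = (-49 + 6/sqrt((-8)**2 + 10**2))**2 = (-49 + 6/sqrt(64 + 100))**2 = (-49 + 6/sqrt(164))**2 = (-49 + 6*(sqrt(41)/82))**2 = (-49 + 3*sqrt(41)/41)**2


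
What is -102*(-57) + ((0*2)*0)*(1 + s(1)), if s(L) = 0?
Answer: 5814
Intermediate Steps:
-102*(-57) + ((0*2)*0)*(1 + s(1)) = -102*(-57) + ((0*2)*0)*(1 + 0) = 5814 + (0*0)*1 = 5814 + 0*1 = 5814 + 0 = 5814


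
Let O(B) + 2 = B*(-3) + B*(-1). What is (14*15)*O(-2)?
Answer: 1260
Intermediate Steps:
O(B) = -2 - 4*B (O(B) = -2 + (B*(-3) + B*(-1)) = -2 + (-3*B - B) = -2 - 4*B)
(14*15)*O(-2) = (14*15)*(-2 - 4*(-2)) = 210*(-2 + 8) = 210*6 = 1260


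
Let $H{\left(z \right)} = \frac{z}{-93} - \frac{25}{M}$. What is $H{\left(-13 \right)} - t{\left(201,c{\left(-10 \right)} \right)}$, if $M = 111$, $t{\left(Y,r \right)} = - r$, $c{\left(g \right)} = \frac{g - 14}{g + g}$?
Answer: $\frac{6392}{5735} \approx 1.1146$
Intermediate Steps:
$c{\left(g \right)} = \frac{-14 + g}{2 g}$
$H{\left(z \right)} = - \frac{25}{111} - \frac{z}{93}$ ($H{\left(z \right)} = \frac{z}{-93} - \frac{25}{111} = z \left(- \frac{1}{93}\right) - \frac{25}{111} = - \frac{z}{93} - \frac{25}{111} = - \frac{25}{111} - \frac{z}{93}$)
$H{\left(-13 \right)} - t{\left(201,c{\left(-10 \right)} \right)} = \left(- \frac{25}{111} - - \frac{13}{93}\right) - - \frac{-14 - 10}{2 \left(-10\right)} = \left(- \frac{25}{111} + \frac{13}{93}\right) - - \frac{\left(-1\right) \left(-24\right)}{2 \cdot 10} = - \frac{98}{1147} - \left(-1\right) \frac{6}{5} = - \frac{98}{1147} - - \frac{6}{5} = - \frac{98}{1147} + \frac{6}{5} = \frac{6392}{5735}$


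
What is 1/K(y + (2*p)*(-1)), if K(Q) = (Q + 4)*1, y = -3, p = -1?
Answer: ⅓ ≈ 0.33333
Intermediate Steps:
K(Q) = 4 + Q (K(Q) = (4 + Q)*1 = 4 + Q)
1/K(y + (2*p)*(-1)) = 1/(4 + (-3 + (2*(-1))*(-1))) = 1/(4 + (-3 - 2*(-1))) = 1/(4 + (-3 + 2)) = 1/(4 - 1) = 1/3 = ⅓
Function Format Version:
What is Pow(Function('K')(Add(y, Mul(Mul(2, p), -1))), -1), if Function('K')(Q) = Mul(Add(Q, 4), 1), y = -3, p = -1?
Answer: Rational(1, 3) ≈ 0.33333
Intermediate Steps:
Function('K')(Q) = Add(4, Q) (Function('K')(Q) = Mul(Add(4, Q), 1) = Add(4, Q))
Pow(Function('K')(Add(y, Mul(Mul(2, p), -1))), -1) = Pow(Add(4, Add(-3, Mul(Mul(2, -1), -1))), -1) = Pow(Add(4, Add(-3, Mul(-2, -1))), -1) = Pow(Add(4, Add(-3, 2)), -1) = Pow(Add(4, -1), -1) = Pow(3, -1) = Rational(1, 3)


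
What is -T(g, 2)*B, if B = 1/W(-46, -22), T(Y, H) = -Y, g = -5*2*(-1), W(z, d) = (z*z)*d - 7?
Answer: -10/46559 ≈ -0.00021478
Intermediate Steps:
W(z, d) = -7 + d*z**2 (W(z, d) = z**2*d - 7 = d*z**2 - 7 = -7 + d*z**2)
g = 10 (g = -10*(-1) = 10)
B = -1/46559 (B = 1/(-7 - 22*(-46)**2) = 1/(-7 - 22*2116) = 1/(-7 - 46552) = 1/(-46559) = -1/46559 ≈ -2.1478e-5)
-T(g, 2)*B = -(-1*10)*(-1)/46559 = -(-10)*(-1)/46559 = -1*10/46559 = -10/46559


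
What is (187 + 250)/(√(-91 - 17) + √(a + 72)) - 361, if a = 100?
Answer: 19*(23 - 38*√43 - 114*I*√3)/(2*(√43 + 3*I*√3)) ≈ -340.53 - 16.219*I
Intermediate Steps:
(187 + 250)/(√(-91 - 17) + √(a + 72)) - 361 = (187 + 250)/(√(-91 - 17) + √(100 + 72)) - 361 = 437/(√(-108) + √172) - 361 = 437/(6*I*√3 + 2*√43) - 361 = 437/(2*√43 + 6*I*√3) - 361 = -361 + 437/(2*√43 + 6*I*√3)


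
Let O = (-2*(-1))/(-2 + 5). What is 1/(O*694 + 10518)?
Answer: 3/32942 ≈ 9.1069e-5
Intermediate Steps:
O = 2/3 ≈ 0.66667
1/(O*694 + 10518) = 1/((2/3)*694 + 10518) = 1/(1388/3 + 10518) = 1/(32942/3) = 3/32942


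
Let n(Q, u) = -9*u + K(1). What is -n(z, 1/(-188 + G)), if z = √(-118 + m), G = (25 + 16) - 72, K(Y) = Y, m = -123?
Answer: -76/73 ≈ -1.0411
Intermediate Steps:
G = -31 (G = 41 - 72 = -31)
z = I*√241 (z = √(-118 - 123) = √(-241) = I*√241 ≈ 15.524*I)
n(Q, u) = 1 - 9*u (n(Q, u) = -9*u + 1 = 1 - 9*u)
-n(z, 1/(-188 + G)) = -(1 - 9/(-188 - 31)) = -(1 - 9/(-219)) = -(1 - 9*(-1/219)) = -(1 + 3/73) = -1*76/73 = -76/73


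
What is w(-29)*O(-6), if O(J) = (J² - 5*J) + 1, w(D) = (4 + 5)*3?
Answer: 1809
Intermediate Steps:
w(D) = 27 (w(D) = 9*3 = 27)
O(J) = 1 + J² - 5*J
w(-29)*O(-6) = 27*(1 + (-6)² - 5*(-6)) = 27*(1 + 36 + 30) = 27*67 = 1809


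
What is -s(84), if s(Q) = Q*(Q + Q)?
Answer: -14112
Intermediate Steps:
s(Q) = 2*Q² (s(Q) = Q*(2*Q) = 2*Q²)
-s(84) = -2*84² = -2*7056 = -1*14112 = -14112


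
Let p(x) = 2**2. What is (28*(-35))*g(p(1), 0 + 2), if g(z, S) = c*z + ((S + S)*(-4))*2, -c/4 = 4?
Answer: 94080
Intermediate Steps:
p(x) = 4
c = -16 (c = -4*4 = -16)
g(z, S) = -16*S - 16*z (g(z, S) = -16*z + ((S + S)*(-4))*2 = -16*z + ((2*S)*(-4))*2 = -16*z - 8*S*2 = -16*z - 16*S = -16*S - 16*z)
(28*(-35))*g(p(1), 0 + 2) = (28*(-35))*(-16*(0 + 2) - 16*4) = -980*(-16*2 - 64) = -980*(-32 - 64) = -980*(-96) = 94080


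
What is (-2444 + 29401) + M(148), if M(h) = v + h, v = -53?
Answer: 27052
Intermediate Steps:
M(h) = -53 + h
(-2444 + 29401) + M(148) = (-2444 + 29401) + (-53 + 148) = 26957 + 95 = 27052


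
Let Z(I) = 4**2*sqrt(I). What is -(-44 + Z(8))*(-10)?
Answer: -440 + 320*sqrt(2) ≈ 12.548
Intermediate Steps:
Z(I) = 16*sqrt(I)
-(-44 + Z(8))*(-10) = -(-44 + 16*sqrt(8))*(-10) = -(-44 + 16*(2*sqrt(2)))*(-10) = -(-44 + 32*sqrt(2))*(-10) = -(440 - 320*sqrt(2)) = -440 + 320*sqrt(2)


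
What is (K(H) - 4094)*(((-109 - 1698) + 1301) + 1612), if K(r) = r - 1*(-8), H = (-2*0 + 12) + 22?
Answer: -4481512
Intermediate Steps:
H = 34 (H = (0 + 12) + 22 = 12 + 22 = 34)
K(r) = 8 + r (K(r) = r + 8 = 8 + r)
(K(H) - 4094)*(((-109 - 1698) + 1301) + 1612) = ((8 + 34) - 4094)*(((-109 - 1698) + 1301) + 1612) = (42 - 4094)*((-1807 + 1301) + 1612) = -4052*(-506 + 1612) = -4052*1106 = -4481512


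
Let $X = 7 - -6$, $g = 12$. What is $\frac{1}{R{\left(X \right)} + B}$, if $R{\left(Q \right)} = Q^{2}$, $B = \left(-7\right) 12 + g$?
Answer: $\frac{1}{97} \approx 0.010309$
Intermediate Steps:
$X = 13$ ($X = 7 + 6 = 13$)
$B = -72$ ($B = \left(-7\right) 12 + 12 = -84 + 12 = -72$)
$\frac{1}{R{\left(X \right)} + B} = \frac{1}{13^{2} - 72} = \frac{1}{169 - 72} = \frac{1}{97}$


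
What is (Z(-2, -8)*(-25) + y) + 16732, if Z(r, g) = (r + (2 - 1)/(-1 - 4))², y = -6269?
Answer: 10342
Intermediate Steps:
Z(r, g) = (-⅕ + r)² (Z(r, g) = (r + 1/(-5))² = (r + 1*(-⅕))² = (r - ⅕)² = (-⅕ + r)²)
(Z(-2, -8)*(-25) + y) + 16732 = (((-1 + 5*(-2))²/25)*(-25) - 6269) + 16732 = (((-1 - 10)²/25)*(-25) - 6269) + 16732 = (((1/25)*(-11)²)*(-25) - 6269) + 16732 = (((1/25)*121)*(-25) - 6269) + 16732 = ((121/25)*(-25) - 6269) + 16732 = (-121 - 6269) + 16732 = -6390 + 16732 = 10342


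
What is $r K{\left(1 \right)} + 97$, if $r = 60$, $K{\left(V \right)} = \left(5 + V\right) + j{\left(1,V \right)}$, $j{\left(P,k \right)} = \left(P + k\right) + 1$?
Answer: $637$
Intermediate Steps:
$j{\left(P,k \right)} = 1 + P + k$
$K{\left(V \right)} = 7 + 2 V$ ($K{\left(V \right)} = \left(5 + V\right) + \left(1 + 1 + V\right) = \left(5 + V\right) + \left(2 + V\right) = 7 + 2 V$)
$r K{\left(1 \right)} + 97 = 60 \left(7 + 2 \cdot 1\right) + 97 = 60 \left(7 + 2\right) + 97 = 60 \cdot 9 + 97 = 540 + 97 = 637$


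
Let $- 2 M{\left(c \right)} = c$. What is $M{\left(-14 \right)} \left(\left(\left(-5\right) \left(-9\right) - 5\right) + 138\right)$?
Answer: $1246$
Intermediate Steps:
$M{\left(c \right)} = - \frac{c}{2}$
$M{\left(-14 \right)} \left(\left(\left(-5\right) \left(-9\right) - 5\right) + 138\right) = \left(- \frac{1}{2}\right) \left(-14\right) \left(\left(\left(-5\right) \left(-9\right) - 5\right) + 138\right) = 7 \left(\left(45 - 5\right) + 138\right) = 7 \left(40 + 138\right) = 7 \cdot 178 = 1246$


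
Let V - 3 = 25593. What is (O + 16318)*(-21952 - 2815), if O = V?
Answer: -1038084038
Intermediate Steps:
V = 25596 (V = 3 + 25593 = 25596)
O = 25596
(O + 16318)*(-21952 - 2815) = (25596 + 16318)*(-21952 - 2815) = 41914*(-24767) = -1038084038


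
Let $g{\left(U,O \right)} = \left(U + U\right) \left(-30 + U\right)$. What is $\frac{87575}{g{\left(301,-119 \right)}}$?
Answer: $\frac{87575}{163142} \approx 0.5368$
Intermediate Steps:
$g{\left(U,O \right)} = 2 U \left(-30 + U\right)$
$\frac{87575}{g{\left(301,-119 \right)}} = \frac{87575}{2 \cdot 301 \left(-30 + 301\right)} = \frac{87575}{2 \cdot 301 \cdot 271} = \frac{87575}{163142}$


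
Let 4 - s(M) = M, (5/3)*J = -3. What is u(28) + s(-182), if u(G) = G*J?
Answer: 678/5 ≈ 135.60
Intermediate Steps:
J = -9/5 (J = (3/5)*(-3) = -9/5 ≈ -1.8000)
s(M) = 4 - M
u(G) = -9*G/5 (u(G) = G*(-9/5) = -9*G/5)
u(28) + s(-182) = -9/5*28 + (4 - 1*(-182)) = -252/5 + (4 + 182) = -252/5 + 186 = 678/5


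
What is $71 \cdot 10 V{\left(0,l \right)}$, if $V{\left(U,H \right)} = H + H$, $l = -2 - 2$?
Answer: $-5680$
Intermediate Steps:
$l = -4$ ($l = -2 - 2 = -4$)
$V{\left(U,H \right)} = 2 H$
$71 \cdot 10 V{\left(0,l \right)} = 71 \cdot 10 \cdot 2 \left(-4\right) = 710 \left(-8\right) = -5680$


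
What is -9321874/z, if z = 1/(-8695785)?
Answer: 81061012101090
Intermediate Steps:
z = -1/8695785 ≈ -1.1500e-7
-9321874/z = -9321874/(-1/8695785) = -9321874*(-8695785) = 81061012101090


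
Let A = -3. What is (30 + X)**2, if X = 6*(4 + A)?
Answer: 1296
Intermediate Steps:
X = 6 (X = 6*(4 - 3) = 6*1 = 6)
(30 + X)**2 = (30 + 6)**2 = 36**2 = 1296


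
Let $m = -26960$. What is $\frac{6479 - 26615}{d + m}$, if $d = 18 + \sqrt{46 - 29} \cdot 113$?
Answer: $\frac{542504112}{725654291} + \frac{2275368 \sqrt{17}}{725654291} \approx 0.76054$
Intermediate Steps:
$d = 18 + 113 \sqrt{17}$ ($d = 18 + \sqrt{17} \cdot 113 = 18 + 113 \sqrt{17} \approx 483.91$)
$\frac{6479 - 26615}{d + m} = \frac{6479 - 26615}{\left(18 + 113 \sqrt{17}\right) - 26960} = - \frac{20136}{-26942 + 113 \sqrt{17}}$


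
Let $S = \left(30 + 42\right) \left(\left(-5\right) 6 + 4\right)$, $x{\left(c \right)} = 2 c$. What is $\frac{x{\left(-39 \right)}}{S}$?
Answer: $\frac{1}{24} \approx 0.041667$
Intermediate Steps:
$S = -1872$ ($S = 72 \left(-30 + 4\right) = 72 \left(-26\right) = -1872$)
$\frac{x{\left(-39 \right)}}{S} = \frac{2 \left(-39\right)}{-1872} = \left(-78\right) \left(- \frac{1}{1872}\right) = \frac{1}{24}$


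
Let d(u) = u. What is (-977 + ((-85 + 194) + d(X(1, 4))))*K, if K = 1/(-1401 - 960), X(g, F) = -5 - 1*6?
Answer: 293/787 ≈ 0.37230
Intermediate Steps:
X(g, F) = -11 (X(g, F) = -5 - 6 = -11)
K = -1/2361 (K = 1/(-2361) = -1/2361 ≈ -0.00042355)
(-977 + ((-85 + 194) + d(X(1, 4))))*K = (-977 + ((-85 + 194) - 11))*(-1/2361) = (-977 + (109 - 11))*(-1/2361) = (-977 + 98)*(-1/2361) = -879*(-1/2361) = 293/787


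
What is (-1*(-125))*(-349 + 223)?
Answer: -15750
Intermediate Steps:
(-1*(-125))*(-349 + 223) = 125*(-126) = -15750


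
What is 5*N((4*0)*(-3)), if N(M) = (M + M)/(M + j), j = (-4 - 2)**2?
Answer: 0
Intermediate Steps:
j = 36 (j = (-6)**2 = 36)
N(M) = 2*M/(36 + M) (N(M) = (M + M)/(M + 36) = (2*M)/(36 + M) = 2*M/(36 + M))
5*N((4*0)*(-3)) = 5*(2*((4*0)*(-3))/(36 + (4*0)*(-3))) = 5*(2*(0*(-3))/(36 + 0*(-3))) = 5*(2*0/(36 + 0)) = 5*(2*0/36) = 5*(2*0*(1/36)) = 5*0 = 0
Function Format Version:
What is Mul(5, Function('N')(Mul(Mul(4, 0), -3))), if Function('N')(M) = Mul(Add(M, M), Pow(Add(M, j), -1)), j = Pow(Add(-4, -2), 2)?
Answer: 0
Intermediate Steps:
j = 36 (j = Pow(-6, 2) = 36)
Function('N')(M) = Mul(2, M, Pow(Add(36, M), -1)) (Function('N')(M) = Mul(Add(M, M), Pow(Add(M, 36), -1)) = Mul(Mul(2, M), Pow(Add(36, M), -1)) = Mul(2, M, Pow(Add(36, M), -1)))
Mul(5, Function('N')(Mul(Mul(4, 0), -3))) = Mul(5, Mul(2, Mul(Mul(4, 0), -3), Pow(Add(36, Mul(Mul(4, 0), -3)), -1))) = Mul(5, Mul(2, Mul(0, -3), Pow(Add(36, Mul(0, -3)), -1))) = Mul(5, Mul(2, 0, Pow(Add(36, 0), -1))) = Mul(5, Mul(2, 0, Pow(36, -1))) = Mul(5, Mul(2, 0, Rational(1, 36))) = Mul(5, 0) = 0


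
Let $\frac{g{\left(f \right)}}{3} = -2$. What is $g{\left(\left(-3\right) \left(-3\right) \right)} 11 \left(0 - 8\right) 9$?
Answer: $4752$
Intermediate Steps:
$g{\left(f \right)} = -6$ ($g{\left(f \right)} = 3 \left(-2\right) = -6$)
$g{\left(\left(-3\right) \left(-3\right) \right)} 11 \left(0 - 8\right) 9 = \left(-6\right) 11 \left(0 - 8\right) 9 = - 66 \left(0 - 8\right) 9 = \left(-66\right) \left(-8\right) 9 = 528 \cdot 9 = 4752$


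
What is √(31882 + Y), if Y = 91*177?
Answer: √47989 ≈ 219.06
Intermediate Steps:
Y = 16107
√(31882 + Y) = √(31882 + 16107) = √47989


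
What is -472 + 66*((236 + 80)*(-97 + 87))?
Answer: -209032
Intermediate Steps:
-472 + 66*((236 + 80)*(-97 + 87)) = -472 + 66*(316*(-10)) = -472 + 66*(-3160) = -472 - 208560 = -209032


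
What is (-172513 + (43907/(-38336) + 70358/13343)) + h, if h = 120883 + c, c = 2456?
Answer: -25151237759965/511517248 ≈ -49170.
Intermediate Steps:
h = 123339 (h = 120883 + 2456 = 123339)
(-172513 + (43907/(-38336) + 70358/13343)) + h = (-172513 + (43907/(-38336) + 70358/13343)) + 123339 = (-172513 + (43907*(-1/38336) + 70358*(1/13343))) + 123339 = (-172513 + (-43907/38336 + 70358/13343)) + 123339 = (-172513 + 2111393187/511517248) + 123339 = -88241263611037/511517248 + 123339 = -25151237759965/511517248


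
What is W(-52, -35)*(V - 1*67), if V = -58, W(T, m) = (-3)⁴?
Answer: -10125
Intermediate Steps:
W(T, m) = 81
W(-52, -35)*(V - 1*67) = 81*(-58 - 1*67) = 81*(-58 - 67) = 81*(-125) = -10125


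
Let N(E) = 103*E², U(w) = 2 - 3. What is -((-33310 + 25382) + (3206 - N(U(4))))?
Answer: 4825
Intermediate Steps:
U(w) = -1
-((-33310 + 25382) + (3206 - N(U(4)))) = -((-33310 + 25382) + (3206 - 103*(-1)²)) = -(-7928 + (3206 - 103)) = -(-7928 + 3103) = -1*(-4825) = 4825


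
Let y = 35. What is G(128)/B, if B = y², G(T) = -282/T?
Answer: -141/78400 ≈ -0.0017985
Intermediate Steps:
B = 1225 (B = 35² = 1225)
G(128)/B = -282/128/1225 = -282*1/128*(1/1225) = -141/64*1/1225 = -141/78400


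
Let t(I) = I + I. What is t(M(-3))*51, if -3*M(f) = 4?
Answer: -136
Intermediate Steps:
M(f) = -4/3 (M(f) = -⅓*4 = -4/3)
t(I) = 2*I
t(M(-3))*51 = (2*(-4/3))*51 = -8/3*51 = -136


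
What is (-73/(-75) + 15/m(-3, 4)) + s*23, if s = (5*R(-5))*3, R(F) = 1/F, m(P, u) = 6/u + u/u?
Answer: -4652/75 ≈ -62.027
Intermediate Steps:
m(P, u) = 1 + 6/u (m(P, u) = 6/u + 1 = 1 + 6/u)
s = -3 (s = (5/(-5))*3 = (5*(-⅕))*3 = -1*3 = -3)
(-73/(-75) + 15/m(-3, 4)) + s*23 = (-73/(-75) + 15/(((6 + 4)/4))) - 3*23 = (-73*(-1/75) + 15/(((¼)*10))) - 69 = (73/75 + 15/(5/2)) - 69 = (73/75 + 15*(⅖)) - 69 = (73/75 + 6) - 69 = 523/75 - 69 = -4652/75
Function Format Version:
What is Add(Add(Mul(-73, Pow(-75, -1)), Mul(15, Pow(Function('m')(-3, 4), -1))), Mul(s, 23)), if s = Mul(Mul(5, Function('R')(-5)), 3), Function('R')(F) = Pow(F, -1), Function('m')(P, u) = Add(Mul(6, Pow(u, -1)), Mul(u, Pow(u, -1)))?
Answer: Rational(-4652, 75) ≈ -62.027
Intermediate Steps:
Function('m')(P, u) = Add(1, Mul(6, Pow(u, -1))) (Function('m')(P, u) = Add(Mul(6, Pow(u, -1)), 1) = Add(1, Mul(6, Pow(u, -1))))
s = -3 (s = Mul(Mul(5, Pow(-5, -1)), 3) = Mul(Mul(5, Rational(-1, 5)), 3) = Mul(-1, 3) = -3)
Add(Add(Mul(-73, Pow(-75, -1)), Mul(15, Pow(Function('m')(-3, 4), -1))), Mul(s, 23)) = Add(Add(Mul(-73, Pow(-75, -1)), Mul(15, Pow(Mul(Pow(4, -1), Add(6, 4)), -1))), Mul(-3, 23)) = Add(Add(Mul(-73, Rational(-1, 75)), Mul(15, Pow(Mul(Rational(1, 4), 10), -1))), -69) = Add(Add(Rational(73, 75), Mul(15, Pow(Rational(5, 2), -1))), -69) = Add(Add(Rational(73, 75), Mul(15, Rational(2, 5))), -69) = Add(Add(Rational(73, 75), 6), -69) = Add(Rational(523, 75), -69) = Rational(-4652, 75)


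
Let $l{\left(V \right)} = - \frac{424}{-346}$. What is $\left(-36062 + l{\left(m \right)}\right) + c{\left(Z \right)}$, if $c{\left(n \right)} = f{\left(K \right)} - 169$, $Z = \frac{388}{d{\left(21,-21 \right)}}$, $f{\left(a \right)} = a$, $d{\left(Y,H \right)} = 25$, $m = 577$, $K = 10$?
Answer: $- \frac{6266021}{173} \approx -36220.0$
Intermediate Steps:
$l{\left(V \right)} = \frac{212}{173}$ ($l{\left(V \right)} = \left(-424\right) \left(- \frac{1}{346}\right) = \frac{212}{173}$)
$Z = \frac{388}{25} \approx 15.52$
$c{\left(n \right)} = -159$ ($c{\left(n \right)} = 10 - 169 = -159$)
$\left(-36062 + l{\left(m \right)}\right) + c{\left(Z \right)} = \left(-36062 + \frac{212}{173}\right) - 159 = - \frac{6238514}{173} - 159 = - \frac{6266021}{173}$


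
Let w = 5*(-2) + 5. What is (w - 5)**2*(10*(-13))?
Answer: -13000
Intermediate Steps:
w = -5 (w = -10 + 5 = -5)
(w - 5)**2*(10*(-13)) = (-5 - 5)**2*(10*(-13)) = (-10)**2*(-130) = 100*(-130) = -13000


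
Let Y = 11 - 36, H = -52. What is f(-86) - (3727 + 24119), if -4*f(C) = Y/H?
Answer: -5791993/208 ≈ -27846.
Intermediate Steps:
Y = -25
f(C) = -25/208 (f(C) = -(-25)/(4*(-52)) = -(-25)*(-1)/(4*52) = -1/4*25/52 = -25/208)
f(-86) - (3727 + 24119) = -25/208 - (3727 + 24119) = -25/208 - 1*27846 = -25/208 - 27846 = -5791993/208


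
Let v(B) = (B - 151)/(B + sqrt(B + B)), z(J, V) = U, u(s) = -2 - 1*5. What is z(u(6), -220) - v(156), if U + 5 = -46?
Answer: -7859/154 + 5*sqrt(78)/12012 ≈ -51.029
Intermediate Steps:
U = -51 (U = -5 - 46 = -51)
u(s) = -7 (u(s) = -2 - 5 = -7)
z(J, V) = -51
v(B) = (-151 + B)/(B + sqrt(2)*sqrt(B)) (v(B) = (-151 + B)/(B + sqrt(2*B)) = (-151 + B)/(B + sqrt(2)*sqrt(B)))
z(u(6), -220) - v(156) = -51 - (-151 + 156)/(156 + sqrt(2)*sqrt(156)) = -51 - 5/(156 + sqrt(2)*(2*sqrt(39))) = -51 - 5/(156 + 2*sqrt(78))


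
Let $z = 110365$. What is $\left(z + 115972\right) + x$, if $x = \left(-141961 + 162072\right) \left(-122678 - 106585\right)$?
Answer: $-4610481856$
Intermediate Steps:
$x = -4610708193$ ($x = 20111 \left(-229263\right) = -4610708193$)
$\left(z + 115972\right) + x = \left(110365 + 115972\right) - 4610708193 = 226337 - 4610708193 = -4610481856$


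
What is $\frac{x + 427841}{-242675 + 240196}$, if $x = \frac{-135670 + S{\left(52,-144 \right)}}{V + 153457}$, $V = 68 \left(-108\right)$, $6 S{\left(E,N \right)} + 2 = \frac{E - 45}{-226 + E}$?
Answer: $- \frac{65263568202617}{378151548588} \approx -172.59$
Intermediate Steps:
$S{\left(E,N \right)} = - \frac{1}{3} + \frac{-45 + E}{6 \left(-226 + E\right)}$ ($S{\left(E,N \right)} = - \frac{1}{3} + \frac{\left(E - 45\right) \frac{1}{-226 + E}}{6} = - \frac{1}{3} + \frac{\left(-45 + E\right) \frac{1}{-226 + E}}{6} = - \frac{1}{3} + \frac{\frac{1}{-226 + E} \left(-45 + E\right)}{6} = - \frac{1}{3} + \frac{-45 + E}{6 \left(-226 + E\right)}$)
$V = -7344$
$x = - \frac{141639835}{152541972}$ ($x = \frac{-135670 + \frac{407 - 52}{6 \left(-226 + 52\right)}}{-7344 + 153457} = \frac{-135670 + \frac{407 - 52}{6 \left(-174\right)}}{146113} = \left(-135670 + \frac{1}{6} \left(- \frac{1}{174}\right) 355\right) \frac{1}{146113} = \left(-135670 - \frac{355}{1044}\right) \frac{1}{146113} = \left(- \frac{141639835}{1044}\right) \frac{1}{146113} = - \frac{141639835}{152541972} \approx -0.92853$)
$\frac{x + 427841}{-242675 + 240196} = \frac{- \frac{141639835}{152541972} + 427841}{-242675 + 240196} = \frac{65263568202617}{152541972 \left(-2479\right)} = \frac{65263568202617}{152541972} \left(- \frac{1}{2479}\right) = - \frac{65263568202617}{378151548588}$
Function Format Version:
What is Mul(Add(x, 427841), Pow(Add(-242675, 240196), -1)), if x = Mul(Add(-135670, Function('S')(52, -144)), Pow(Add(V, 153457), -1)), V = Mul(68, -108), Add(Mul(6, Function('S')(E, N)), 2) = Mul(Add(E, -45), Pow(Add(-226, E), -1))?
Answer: Rational(-65263568202617, 378151548588) ≈ -172.59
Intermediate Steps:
Function('S')(E, N) = Add(Rational(-1, 3), Mul(Rational(1, 6), Pow(Add(-226, E), -1), Add(-45, E))) (Function('S')(E, N) = Add(Rational(-1, 3), Mul(Rational(1, 6), Mul(Add(E, -45), Pow(Add(-226, E), -1)))) = Add(Rational(-1, 3), Mul(Rational(1, 6), Mul(Add(-45, E), Pow(Add(-226, E), -1)))) = Add(Rational(-1, 3), Mul(Rational(1, 6), Mul(Pow(Add(-226, E), -1), Add(-45, E)))) = Add(Rational(-1, 3), Mul(Rational(1, 6), Pow(Add(-226, E), -1), Add(-45, E))))
V = -7344
x = Rational(-141639835, 152541972) (x = Mul(Add(-135670, Mul(Rational(1, 6), Pow(Add(-226, 52), -1), Add(407, Mul(-1, 52)))), Pow(Add(-7344, 153457), -1)) = Mul(Add(-135670, Mul(Rational(1, 6), Pow(-174, -1), Add(407, -52))), Pow(146113, -1)) = Mul(Add(-135670, Mul(Rational(1, 6), Rational(-1, 174), 355)), Rational(1, 146113)) = Mul(Add(-135670, Rational(-355, 1044)), Rational(1, 146113)) = Mul(Rational(-141639835, 1044), Rational(1, 146113)) = Rational(-141639835, 152541972) ≈ -0.92853)
Mul(Add(x, 427841), Pow(Add(-242675, 240196), -1)) = Mul(Add(Rational(-141639835, 152541972), 427841), Pow(Add(-242675, 240196), -1)) = Mul(Rational(65263568202617, 152541972), Pow(-2479, -1)) = Mul(Rational(65263568202617, 152541972), Rational(-1, 2479)) = Rational(-65263568202617, 378151548588)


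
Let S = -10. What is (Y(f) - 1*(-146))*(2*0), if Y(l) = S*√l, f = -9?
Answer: 0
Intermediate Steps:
Y(l) = -10*√l
(Y(f) - 1*(-146))*(2*0) = (-30*I - 1*(-146))*(2*0) = (-30*I + 146)*0 = (146 - 30*I)*0 = 0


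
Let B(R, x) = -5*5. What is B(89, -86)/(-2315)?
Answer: 5/463 ≈ 0.010799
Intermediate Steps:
B(R, x) = -25
B(89, -86)/(-2315) = -25/(-2315) = -25*(-1/2315) = 5/463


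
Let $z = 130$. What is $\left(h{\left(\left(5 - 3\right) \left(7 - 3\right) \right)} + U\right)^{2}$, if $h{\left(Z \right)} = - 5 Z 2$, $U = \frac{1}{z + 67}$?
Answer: $\frac{248346081}{38809} \approx 6399.2$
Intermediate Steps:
$U = \frac{1}{197}$ ($U = \frac{1}{130 + 67} = \frac{1}{197} \approx 0.0050761$)
$h{\left(Z \right)} = - 10 Z$
$\left(h{\left(\left(5 - 3\right) \left(7 - 3\right) \right)} + U\right)^{2} = \left(- 10 \left(5 - 3\right) \left(7 - 3\right) + \frac{1}{197}\right)^{2} = \left(- 10 \cdot 2 \cdot 4 + \frac{1}{197}\right)^{2} = \left(\left(-10\right) 8 + \frac{1}{197}\right)^{2} = \left(-80 + \frac{1}{197}\right)^{2} = \left(- \frac{15759}{197}\right)^{2} = \frac{248346081}{38809}$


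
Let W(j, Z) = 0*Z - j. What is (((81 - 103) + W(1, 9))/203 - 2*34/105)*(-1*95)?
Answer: 6289/87 ≈ 72.287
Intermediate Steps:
W(j, Z) = -j (W(j, Z) = 0 - j = -j)
(((81 - 103) + W(1, 9))/203 - 2*34/105)*(-1*95) = (((81 - 103) - 1*1)/203 - 2*34/105)*(-1*95) = ((-22 - 1)*(1/203) - 68*1/105)*(-95) = (-23*1/203 - 68/105)*(-95) = (-23/203 - 68/105)*(-95) = -331/435*(-95) = 6289/87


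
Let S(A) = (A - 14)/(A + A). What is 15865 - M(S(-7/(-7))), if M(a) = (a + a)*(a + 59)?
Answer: 33095/2 ≈ 16548.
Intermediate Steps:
S(A) = (-14 + A)/(2*A) (S(A) = (-14 + A)/((2*A)) = (-14 + A)*(1/(2*A)) = (-14 + A)/(2*A))
M(a) = 2*a*(59 + a) (M(a) = (2*a)*(59 + a) = 2*a*(59 + a))
15865 - M(S(-7/(-7))) = 15865 - 2*(-14 - 7/(-7))/(2*((-7/(-7))))*(59 + (-14 - 7/(-7))/(2*((-7/(-7))))) = 15865 - 2*(-14 - 7*(-⅐))/(2*((-7*(-⅐))))*(59 + (-14 - 7*(-⅐))/(2*((-7*(-⅐))))) = 15865 - 2*(½)*(-14 + 1)/1*(59 + (½)*(-14 + 1)/1) = 15865 - 2*(½)*1*(-13)*(59 + (½)*1*(-13)) = 15865 - 2*(-13)*(59 - 13/2)/2 = 15865 - 2*(-13)*105/(2*2) = 15865 - 1*(-1365/2) = 15865 + 1365/2 = 33095/2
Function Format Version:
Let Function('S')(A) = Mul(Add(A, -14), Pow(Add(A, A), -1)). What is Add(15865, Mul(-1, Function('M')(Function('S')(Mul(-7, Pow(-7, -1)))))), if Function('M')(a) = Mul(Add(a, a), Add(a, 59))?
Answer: Rational(33095, 2) ≈ 16548.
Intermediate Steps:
Function('S')(A) = Mul(Rational(1, 2), Pow(A, -1), Add(-14, A)) (Function('S')(A) = Mul(Add(-14, A), Pow(Mul(2, A), -1)) = Mul(Add(-14, A), Mul(Rational(1, 2), Pow(A, -1))) = Mul(Rational(1, 2), Pow(A, -1), Add(-14, A)))
Function('M')(a) = Mul(2, a, Add(59, a)) (Function('M')(a) = Mul(Mul(2, a), Add(59, a)) = Mul(2, a, Add(59, a)))
Add(15865, Mul(-1, Function('M')(Function('S')(Mul(-7, Pow(-7, -1)))))) = Add(15865, Mul(-1, Mul(2, Mul(Rational(1, 2), Pow(Mul(-7, Pow(-7, -1)), -1), Add(-14, Mul(-7, Pow(-7, -1)))), Add(59, Mul(Rational(1, 2), Pow(Mul(-7, Pow(-7, -1)), -1), Add(-14, Mul(-7, Pow(-7, -1)))))))) = Add(15865, Mul(-1, Mul(2, Mul(Rational(1, 2), Pow(Mul(-7, Rational(-1, 7)), -1), Add(-14, Mul(-7, Rational(-1, 7)))), Add(59, Mul(Rational(1, 2), Pow(Mul(-7, Rational(-1, 7)), -1), Add(-14, Mul(-7, Rational(-1, 7)))))))) = Add(15865, Mul(-1, Mul(2, Mul(Rational(1, 2), Pow(1, -1), Add(-14, 1)), Add(59, Mul(Rational(1, 2), Pow(1, -1), Add(-14, 1)))))) = Add(15865, Mul(-1, Mul(2, Mul(Rational(1, 2), 1, -13), Add(59, Mul(Rational(1, 2), 1, -13))))) = Add(15865, Mul(-1, Mul(2, Rational(-13, 2), Add(59, Rational(-13, 2))))) = Add(15865, Mul(-1, Mul(2, Rational(-13, 2), Rational(105, 2)))) = Add(15865, Mul(-1, Rational(-1365, 2))) = Add(15865, Rational(1365, 2)) = Rational(33095, 2)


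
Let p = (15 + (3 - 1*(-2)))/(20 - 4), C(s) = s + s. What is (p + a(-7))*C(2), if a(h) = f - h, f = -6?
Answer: 9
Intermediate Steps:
a(h) = -6 - h
C(s) = 2*s
p = 5/4 (p = (15 + (3 + 2))/16 = (15 + 5)*(1/16) = 20*(1/16) = 5/4 ≈ 1.2500)
(p + a(-7))*C(2) = (5/4 + (-6 - 1*(-7)))*(2*2) = (5/4 + (-6 + 7))*4 = (5/4 + 1)*4 = (9/4)*4 = 9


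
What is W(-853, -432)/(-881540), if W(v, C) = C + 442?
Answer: -1/88154 ≈ -1.1344e-5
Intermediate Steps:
W(v, C) = 442 + C
W(-853, -432)/(-881540) = (442 - 432)/(-881540) = 10*(-1/881540) = -1/88154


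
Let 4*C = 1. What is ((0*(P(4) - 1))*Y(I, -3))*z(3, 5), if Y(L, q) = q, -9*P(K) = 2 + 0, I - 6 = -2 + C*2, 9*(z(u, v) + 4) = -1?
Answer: 0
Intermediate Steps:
z(u, v) = -37/9 (z(u, v) = -4 + (⅑)*(-1) = -4 - ⅑ = -37/9)
C = ¼ (C = (¼)*1 = ¼ ≈ 0.25000)
I = 9/2 (I = 6 + (-2 + (¼)*2) = 6 + (-2 + ½) = 6 - 3/2 = 9/2 ≈ 4.5000)
P(K) = -2/9 (P(K) = -(2 + 0)/9 = -⅑*2 = -2/9)
((0*(P(4) - 1))*Y(I, -3))*z(3, 5) = ((0*(-2/9 - 1))*(-3))*(-37/9) = ((0*(-11/9))*(-3))*(-37/9) = (0*(-3))*(-37/9) = 0*(-37/9) = 0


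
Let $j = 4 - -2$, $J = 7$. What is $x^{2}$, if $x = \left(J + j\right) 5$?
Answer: $4225$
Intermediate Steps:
$j = 6$ ($j = 4 + 2 = 6$)
$x = 65$ ($x = \left(7 + 6\right) 5 = 13 \cdot 5 = 65$)
$x^{2} = 65^{2} = 4225$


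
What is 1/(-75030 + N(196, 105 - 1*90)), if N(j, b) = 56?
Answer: -1/74974 ≈ -1.3338e-5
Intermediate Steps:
1/(-75030 + N(196, 105 - 1*90)) = 1/(-75030 + 56) = 1/(-74974) = -1/74974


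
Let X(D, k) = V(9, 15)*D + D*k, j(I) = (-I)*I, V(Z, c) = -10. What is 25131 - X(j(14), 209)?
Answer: 64135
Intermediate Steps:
j(I) = -I²
X(D, k) = -10*D + D*k
25131 - X(j(14), 209) = 25131 - (-1*14²)*(-10 + 209) = 25131 - (-1*196)*199 = 25131 - (-196)*199 = 25131 - 1*(-39004) = 25131 + 39004 = 64135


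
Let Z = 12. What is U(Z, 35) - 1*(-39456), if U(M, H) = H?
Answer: 39491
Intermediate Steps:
U(Z, 35) - 1*(-39456) = 35 - 1*(-39456) = 35 + 39456 = 39491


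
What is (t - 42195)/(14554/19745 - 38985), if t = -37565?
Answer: 1574861200/769744271 ≈ 2.0460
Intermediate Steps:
(t - 42195)/(14554/19745 - 38985) = (-37565 - 42195)/(14554/19745 - 38985) = -79760/(14554*(1/19745) - 38985) = -79760/(14554/19745 - 38985) = -79760/(-769744271/19745) = -79760*(-19745/769744271) = 1574861200/769744271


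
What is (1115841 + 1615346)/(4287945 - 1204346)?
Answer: 2731187/3083599 ≈ 0.88571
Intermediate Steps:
(1115841 + 1615346)/(4287945 - 1204346) = 2731187/3083599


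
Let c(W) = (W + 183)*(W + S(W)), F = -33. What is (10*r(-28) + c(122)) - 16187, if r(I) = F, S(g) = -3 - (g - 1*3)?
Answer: -16517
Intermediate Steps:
S(g) = -g (S(g) = -3 - (g - 3) = -3 - (-3 + g) = -3 + (3 - g) = -g)
r(I) = -33
c(W) = 0 (c(W) = (W + 183)*(W - W) = (183 + W)*0 = 0)
(10*r(-28) + c(122)) - 16187 = (10*(-33) + 0) - 16187 = (-330 + 0) - 16187 = -330 - 16187 = -16517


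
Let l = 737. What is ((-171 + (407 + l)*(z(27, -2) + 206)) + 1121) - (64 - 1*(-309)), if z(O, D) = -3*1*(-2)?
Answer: 243105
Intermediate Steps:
z(O, D) = 6 (z(O, D) = -3*(-2) = 6)
((-171 + (407 + l)*(z(27, -2) + 206)) + 1121) - (64 - 1*(-309)) = ((-171 + (407 + 737)*(6 + 206)) + 1121) - (64 - 1*(-309)) = ((-171 + 1144*212) + 1121) - (64 + 309) = ((-171 + 242528) + 1121) - 1*373 = (242357 + 1121) - 373 = 243478 - 373 = 243105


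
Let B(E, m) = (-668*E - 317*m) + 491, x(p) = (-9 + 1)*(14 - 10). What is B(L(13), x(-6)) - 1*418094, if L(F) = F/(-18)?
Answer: -3662789/9 ≈ -4.0698e+5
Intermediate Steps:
x(p) = -32 (x(p) = -8*4 = -32)
L(F) = -F/18 (L(F) = F*(-1/18) = -F/18)
B(E, m) = 491 - 668*E - 317*m
B(L(13), x(-6)) - 1*418094 = (491 - (-334)*13/9 - 317*(-32)) - 1*418094 = (491 - 668*(-13/18) + 10144) - 418094 = (491 + 4342/9 + 10144) - 418094 = 100057/9 - 418094 = -3662789/9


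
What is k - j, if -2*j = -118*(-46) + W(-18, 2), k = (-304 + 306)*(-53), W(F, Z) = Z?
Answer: 2609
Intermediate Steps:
k = -106 (k = 2*(-53) = -106)
j = -2715 (j = -(-118*(-46) + 2)/2 = -(5428 + 2)/2 = -½*5430 = -2715)
k - j = -106 - 1*(-2715) = -106 + 2715 = 2609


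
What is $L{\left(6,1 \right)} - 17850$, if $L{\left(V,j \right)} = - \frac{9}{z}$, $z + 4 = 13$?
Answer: $-17851$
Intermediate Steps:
$z = 9$ ($z = -4 + 13 = 9$)
$L{\left(V,j \right)} = -1$ ($L{\left(V,j \right)} = - \frac{9}{9} = \left(-9\right) \frac{1}{9} = -1$)
$L{\left(6,1 \right)} - 17850 = -1 - 17850 = -17851$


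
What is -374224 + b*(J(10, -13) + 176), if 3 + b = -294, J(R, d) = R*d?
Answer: -387886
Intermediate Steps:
b = -297 (b = -3 - 294 = -297)
-374224 + b*(J(10, -13) + 176) = -374224 - 297*(10*(-13) + 176) = -374224 - 297*(-130 + 176) = -374224 - 297*46 = -374224 - 13662 = -387886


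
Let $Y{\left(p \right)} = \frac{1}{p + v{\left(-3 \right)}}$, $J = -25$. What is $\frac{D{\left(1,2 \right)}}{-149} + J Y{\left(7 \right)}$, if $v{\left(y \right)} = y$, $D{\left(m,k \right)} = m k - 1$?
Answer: $- \frac{3729}{596} \approx -6.2567$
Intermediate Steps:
$D{\left(m,k \right)} = -1 + k m$ ($D{\left(m,k \right)} = k m - 1 = -1 + k m$)
$Y{\left(p \right)} = \frac{1}{-3 + p}$ ($Y{\left(p \right)} = \frac{1}{p - 3} = \frac{1}{-3 + p}$)
$\frac{D{\left(1,2 \right)}}{-149} + J Y{\left(7 \right)} = \frac{-1 + 2 \cdot 1}{-149} - \frac{25}{-3 + 7} = \left(-1 + 2\right) \left(- \frac{1}{149}\right) - \frac{25}{4} = 1 \left(- \frac{1}{149}\right) - \frac{25}{4} = - \frac{1}{149} - \frac{25}{4} = - \frac{3729}{596}$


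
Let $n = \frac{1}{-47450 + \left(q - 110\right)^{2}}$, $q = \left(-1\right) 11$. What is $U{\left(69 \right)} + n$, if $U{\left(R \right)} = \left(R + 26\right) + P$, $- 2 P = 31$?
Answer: $\frac{5216629}{65618} \approx 79.5$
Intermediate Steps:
$P = - \frac{31}{2}$ ($P = \left(- \frac{1}{2}\right) 31 = - \frac{31}{2} \approx -15.5$)
$q = -11$
$n = - \frac{1}{32809}$ ($n = \frac{1}{-47450 + \left(-11 - 110\right)^{2}} = \frac{1}{-47450 + \left(-121\right)^{2}} = \frac{1}{-47450 + 14641} = \frac{1}{-32809} = - \frac{1}{32809} \approx -3.0479 \cdot 10^{-5}$)
$U{\left(R \right)} = \frac{21}{2} + R$ ($U{\left(R \right)} = \left(R + 26\right) - \frac{31}{2} = \left(26 + R\right) - \frac{31}{2} = \frac{21}{2} + R$)
$U{\left(69 \right)} + n = \left(\frac{21}{2} + 69\right) - \frac{1}{32809} = \frac{159}{2} - \frac{1}{32809} = \frac{5216629}{65618}$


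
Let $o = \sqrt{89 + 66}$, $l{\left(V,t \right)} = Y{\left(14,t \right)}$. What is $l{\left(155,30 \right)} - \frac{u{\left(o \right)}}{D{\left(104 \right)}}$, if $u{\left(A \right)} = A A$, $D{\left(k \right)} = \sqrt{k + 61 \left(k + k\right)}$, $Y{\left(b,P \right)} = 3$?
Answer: $3 - \frac{155 \sqrt{3198}}{6396} \approx 1.6296$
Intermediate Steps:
$l{\left(V,t \right)} = 3$
$o = \sqrt{155} \approx 12.45$
$D{\left(k \right)} = \sqrt{123} \sqrt{k}$ ($D{\left(k \right)} = \sqrt{k + 61 \cdot 2 k} = \sqrt{k + 122 k} = \sqrt{123 k} = \sqrt{123} \sqrt{k}$)
$u{\left(A \right)} = A^{2}$
$l{\left(155,30 \right)} - \frac{u{\left(o \right)}}{D{\left(104 \right)}} = 3 - \frac{\left(\sqrt{155}\right)^{2}}{\sqrt{123} \sqrt{104}} = 3 - \frac{155}{\sqrt{123} \cdot 2 \sqrt{26}} = 3 - \frac{155}{2 \sqrt{3198}} = 3 - 155 \frac{\sqrt{3198}}{6396} = 3 - \frac{155 \sqrt{3198}}{6396}$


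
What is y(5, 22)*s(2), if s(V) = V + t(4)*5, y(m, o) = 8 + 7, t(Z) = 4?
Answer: 330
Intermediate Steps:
y(m, o) = 15
s(V) = 20 + V (s(V) = V + 4*5 = V + 20 = 20 + V)
y(5, 22)*s(2) = 15*(20 + 2) = 15*22 = 330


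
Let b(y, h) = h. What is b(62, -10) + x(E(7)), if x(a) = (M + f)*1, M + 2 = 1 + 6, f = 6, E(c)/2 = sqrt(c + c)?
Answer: 1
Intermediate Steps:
E(c) = 2*sqrt(2)*sqrt(c) (E(c) = 2*sqrt(c + c) = 2*sqrt(2*c) = 2*(sqrt(2)*sqrt(c)) = 2*sqrt(2)*sqrt(c))
M = 5 (M = -2 + (1 + 6) = -2 + 7 = 5)
x(a) = 11 (x(a) = (5 + 6)*1 = 11*1 = 11)
b(62, -10) + x(E(7)) = -10 + 11 = 1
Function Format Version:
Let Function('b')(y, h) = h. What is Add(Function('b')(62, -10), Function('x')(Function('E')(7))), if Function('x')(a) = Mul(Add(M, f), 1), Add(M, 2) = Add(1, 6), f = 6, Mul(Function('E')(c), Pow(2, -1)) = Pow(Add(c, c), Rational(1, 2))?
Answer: 1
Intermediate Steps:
Function('E')(c) = Mul(2, Pow(2, Rational(1, 2)), Pow(c, Rational(1, 2))) (Function('E')(c) = Mul(2, Pow(Add(c, c), Rational(1, 2))) = Mul(2, Pow(Mul(2, c), Rational(1, 2))) = Mul(2, Mul(Pow(2, Rational(1, 2)), Pow(c, Rational(1, 2)))) = Mul(2, Pow(2, Rational(1, 2)), Pow(c, Rational(1, 2))))
M = 5 (M = Add(-2, Add(1, 6)) = Add(-2, 7) = 5)
Function('x')(a) = 11 (Function('x')(a) = Mul(Add(5, 6), 1) = Mul(11, 1) = 11)
Add(Function('b')(62, -10), Function('x')(Function('E')(7))) = Add(-10, 11) = 1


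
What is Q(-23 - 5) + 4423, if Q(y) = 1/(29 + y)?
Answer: 4424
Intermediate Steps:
Q(-23 - 5) + 4423 = 1/(29 + (-23 - 5)) + 4423 = 1/(29 - 28) + 4423 = 1/1 + 4423 = 1 + 4423 = 4424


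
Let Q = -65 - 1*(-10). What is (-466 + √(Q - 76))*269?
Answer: -125354 + 269*I*√131 ≈ -1.2535e+5 + 3078.8*I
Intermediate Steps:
Q = -55 (Q = -65 + 10 = -55)
(-466 + √(Q - 76))*269 = (-466 + √(-55 - 76))*269 = (-466 + √(-131))*269 = (-466 + I*√131)*269 = -125354 + 269*I*√131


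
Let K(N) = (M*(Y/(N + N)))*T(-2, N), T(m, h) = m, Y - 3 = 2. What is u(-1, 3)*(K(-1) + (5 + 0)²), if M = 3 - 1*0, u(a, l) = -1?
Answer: -40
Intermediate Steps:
Y = 5 (Y = 3 + 2 = 5)
M = 3 (M = 3 + 0 = 3)
K(N) = -15/N (K(N) = (3*(5/(N + N)))*(-2) = (3*(5/((2*N))))*(-2) = (3*(5*(1/(2*N))))*(-2) = (3*(5/(2*N)))*(-2) = (15/(2*N))*(-2) = -15/N)
u(-1, 3)*(K(-1) + (5 + 0)²) = -(-15/(-1) + (5 + 0)²) = -(-15*(-1) + 5²) = -(15 + 25) = -1*40 = -40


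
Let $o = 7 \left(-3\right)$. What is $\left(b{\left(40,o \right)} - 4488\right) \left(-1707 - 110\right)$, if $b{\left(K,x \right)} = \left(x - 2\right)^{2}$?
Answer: $7193503$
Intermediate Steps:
$o = -21$
$b{\left(K,x \right)} = \left(-2 + x\right)^{2}$
$\left(b{\left(40,o \right)} - 4488\right) \left(-1707 - 110\right) = \left(\left(-2 - 21\right)^{2} - 4488\right) \left(-1707 - 110\right) = \left(\left(-23\right)^{2} - 4488\right) \left(-1817\right) = \left(529 - 4488\right) \left(-1817\right) = \left(-3959\right) \left(-1817\right) = 7193503$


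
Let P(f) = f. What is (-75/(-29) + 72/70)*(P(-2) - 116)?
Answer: -432942/1015 ≈ -426.54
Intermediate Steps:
(-75/(-29) + 72/70)*(P(-2) - 116) = (-75/(-29) + 72/70)*(-2 - 116) = (-75*(-1/29) + 72*(1/70))*(-118) = (75/29 + 36/35)*(-118) = (3669/1015)*(-118) = -432942/1015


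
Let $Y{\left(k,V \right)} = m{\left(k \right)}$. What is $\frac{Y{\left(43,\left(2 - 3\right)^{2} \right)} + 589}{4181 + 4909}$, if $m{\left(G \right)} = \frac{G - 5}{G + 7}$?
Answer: $\frac{7372}{113625} \approx 0.06488$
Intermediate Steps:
$m{\left(G \right)} = \frac{-5 + G}{7 + G}$
$Y{\left(k,V \right)} = \frac{-5 + k}{7 + k}$
$\frac{Y{\left(43,\left(2 - 3\right)^{2} \right)} + 589}{4181 + 4909} = \frac{\frac{-5 + 43}{7 + 43} + 589}{4181 + 4909} = \frac{\frac{1}{50} \cdot 38 + 589}{9090} = \left(\frac{1}{50} \cdot 38 + 589\right) \frac{1}{9090} = \left(\frac{19}{25} + 589\right) \frac{1}{9090} = \frac{14744}{25} \cdot \frac{1}{9090} = \frac{7372}{113625}$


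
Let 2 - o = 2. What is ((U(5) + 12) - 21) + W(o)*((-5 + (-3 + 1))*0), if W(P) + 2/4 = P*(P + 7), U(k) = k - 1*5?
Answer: -9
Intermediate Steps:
U(k) = -5 + k (U(k) = k - 5 = -5 + k)
o = 0 (o = 2 - 1*2 = 2 - 2 = 0)
W(P) = -½ + P*(7 + P) (W(P) = -½ + P*(P + 7) = -½ + P*(7 + P))
((U(5) + 12) - 21) + W(o)*((-5 + (-3 + 1))*0) = (((-5 + 5) + 12) - 21) + (-½ + 0² + 7*0)*((-5 + (-3 + 1))*0) = ((0 + 12) - 21) + (-½ + 0 + 0)*((-5 - 2)*0) = (12 - 21) - (-7)*0/2 = -9 - ½*0 = -9 + 0 = -9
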